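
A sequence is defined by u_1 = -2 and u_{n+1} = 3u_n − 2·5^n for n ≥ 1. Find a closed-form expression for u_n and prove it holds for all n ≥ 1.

Claim: u_n = 3^n − 5^n.

Base case: u_1 = -2, and 3^1 − 5^1 = 3 − 5 = -2.
Assume u_j = 3^j − 5^j for some j ≥ 1.
Then u_{j+1} = 3u_j − 2·5^j = 3·(3^j − 5^j) − 2·5^j = 3^{j+1} − 3·5^j − 2·5^j = 3^{j+1} − 5·5^j = 3^{j+1} − 5^{j+1}.
This completes the inductive step, so u_n = 3^n − 5^n for all n ≥ 1.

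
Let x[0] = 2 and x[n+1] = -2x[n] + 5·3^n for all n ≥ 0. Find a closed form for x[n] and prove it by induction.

Claim: x[n] = (-2)^n + 3^n.

Base case: x[0] = 2, and (-2)^0 + 3^0 = 1 + 1 = 2.
Assume x[m] = (-2)^m + 3^m for some m ≥ 0.
Then x[m+1] = -2x[m] + 5·3^m = -2·((-2)^m + 3^m) + 5·3^m = (-2)^{m+1} − 2·3^m + 5·3^m = (-2)^{m+1} + 3·3^m = (-2)^{m+1} + 3^{m+1}.
By induction, x[n] = (-2)^n + 3^n for all n ≥ 0.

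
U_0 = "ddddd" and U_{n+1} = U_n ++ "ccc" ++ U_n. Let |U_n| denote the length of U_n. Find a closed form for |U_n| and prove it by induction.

Claim: |U_n| = 2^{n+3} − 3.

Base case: |U_0| = 5, and 2^{0+3} − 3 = 5.
Assume |U_m| = 2^{m+3} − 3.
Then |U_{m+1}| = |U_m| + 3 + |U_m| = 2|U_m| + 3 = 2(2^{m+3} − 3) + 3 = 2^{m+1+3} − 6 + 3 = 2^{m+1+3} − 3.
So the formula holds for m+1, and by induction |U_n| = 2^{n+3} − 3 for all n ≥ 0.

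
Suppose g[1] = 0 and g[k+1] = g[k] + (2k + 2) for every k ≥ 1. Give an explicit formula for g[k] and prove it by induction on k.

Claim: g[k] = k^2 + k − 2.

Base case: g[1] = 0, and 1^2 + 1 − 2 = 0.
Assume g[j] = j^2 + j − 2.
Then g[j+1] = g[j] + (2j + 2) = (j^2 + j − 2) + (2j + 2) = j^2 + 3j,
and (j+1)^2 + (j+1) − 2 = j^2 + 3j.
Hence g[k] = k^2 + k − 2 for every k ≥ 1, by induction.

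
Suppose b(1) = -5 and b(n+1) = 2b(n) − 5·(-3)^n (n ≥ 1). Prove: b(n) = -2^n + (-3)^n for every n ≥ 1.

Base case: b(1) = -5, and -2^1 + (-3)^1 = -2 − 3 = -5.
Assume b(k) = -2^k + (-3)^k for some k ≥ 1.
Then b(k+1) = 2b(k) − 5·(-3)^k = 2·(-2^k + (-3)^k) − 5·(-3)^k = -2^{k+1} + 2·(-3)^k − 5·(-3)^k = -2^{k+1} − 3·(-3)^k = -2^{k+1} + (-3)^{k+1}.
Hence b(n) = -2^n + (-3)^n for every n ≥ 1, by induction.

b(n) = -2^n + (-3)^n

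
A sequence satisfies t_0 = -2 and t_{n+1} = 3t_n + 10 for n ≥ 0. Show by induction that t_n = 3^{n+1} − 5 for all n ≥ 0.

Base case: t_0 = -2, and 3^{0+1} − 5 = 3 − 5 = -2.
Assume t_r = 3^{r+1} − 5 for some r ≥ 0.
Then t_{r+1} = 3t_r + 10 = 3·(3^{r+1} − 5) + 10 = 3^{r+2} − 15 + 10 = 3^{r+2} − 5.
By induction, t_n = 3^{n+1} − 5 for all n ≥ 0.

t_n = 3^{n+1} − 5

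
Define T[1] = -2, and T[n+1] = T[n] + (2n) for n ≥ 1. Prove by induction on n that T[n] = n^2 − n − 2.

Base case: T[1] = -2, and 1^2 − 1 − 2 = -2.
Assume T[m] = m^2 − m − 2.
Then T[m+1] = T[m] + (2m) = (m^2 − m − 2) + (2m) = m^2 + m − 2,
and (m+1)^2 − (m+1) − 2 = m^2 + m − 2.
Hence T[n] = n^2 − n − 2 for every n ≥ 1, by induction.

T[n] = n^2 − n − 2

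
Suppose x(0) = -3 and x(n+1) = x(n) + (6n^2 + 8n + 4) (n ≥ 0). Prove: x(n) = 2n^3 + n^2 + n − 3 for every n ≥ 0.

Base case: x(0) = -3, and 2·0^3 + 0^2 + 0 − 3 = -3.
Assume x(k) = 2k^3 + k^2 + k − 3.
Then x(k+1) = x(k) + (6k^2 + 8k + 4) = (2k^3 + k^2 + k − 3) + (6k^2 + 8k + 4) = 2k^3 + 7k^2 + 9k + 1,
and 2·(k+1)^3 + (k+1)^2 + (k+1) − 3 = 2k^3 + 7k^2 + 9k + 1.
Hence x(n) = 2n^3 + n^2 + n − 3 for every n ≥ 0, by induction.

x(n) = 2n^3 + n^2 + n − 3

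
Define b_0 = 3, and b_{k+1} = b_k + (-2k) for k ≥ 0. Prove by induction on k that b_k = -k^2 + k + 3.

Base case: b_0 = 3, and -0^2 + 0 + 3 = 3.
Assume b_j = -j^2 + j + 3.
Then b_{j+1} = b_j + (-2j) = (-j^2 + j + 3) + (-2j) = -j^2 − j + 3,
and -(j+1)^2 + (j+1) + 3 = -j^2 − j + 3.
Hence b_k = -k^2 + k + 3 for every k ≥ 0, by induction.

b_k = -k^2 + k + 3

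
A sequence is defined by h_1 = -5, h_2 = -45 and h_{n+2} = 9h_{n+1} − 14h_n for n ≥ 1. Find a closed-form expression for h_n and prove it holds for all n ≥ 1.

Claim: h_n = 2^n − 7^n.

Base cases: h_1 = -5 and 2^1 − 7^1 = -5; h_2 = -45 and 2^2 − 7^2 = -45.
Assume h_i = 2^i − 7^i for all 1 ≤ i ≤ j, where j ≥ 2.
Then h_{j+1} = 9h_j − 14h_{j−1} = 9·(2^j − 7^j) − 14·(2^{j−1} − 7^{j−1}) = (9·2 − 14)2^{j−1} − (9·7 − 14)7^{j−1} = 4·2^{j−1} − 49·7^{j−1} = 2^{j+1} − 7^{j+1}.
This completes the inductive step, so h_n = 2^n − 7^n for all n ≥ 1.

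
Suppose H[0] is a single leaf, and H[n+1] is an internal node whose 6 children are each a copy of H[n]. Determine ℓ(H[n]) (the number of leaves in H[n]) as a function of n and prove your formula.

Claim: ℓ(H[n]) = 6^n.

Base case: ℓ(H[0]) = 1, and 6^0 = 1.
Assume ℓ(H[j]) = 6^j.
Then ℓ(H[j+1]) = 6·ℓ(H[j]) = 6·6^j = 6^{j+1}.
By induction, ℓ(H[n]) = 6^n for all n ≥ 0.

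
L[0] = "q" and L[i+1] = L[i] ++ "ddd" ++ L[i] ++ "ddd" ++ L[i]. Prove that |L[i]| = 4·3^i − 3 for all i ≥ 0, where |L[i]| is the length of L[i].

Base case: |L[0]| = 1, and 4·3^0 − 3 = 1.
Assume |L[j]| = 4·3^j − 3.
Then |L[j+1]| = 3|L[j]| + 6 = 3(4·3^j − 3) + 6 = 4·3^{j+1} − 9 + 6 = 4·3^{j+1} − 3.
So the formula holds for j+1, and by induction |L[i]| = 4·3^i − 3 for all i ≥ 0.

|L[i]| = 4·3^i − 3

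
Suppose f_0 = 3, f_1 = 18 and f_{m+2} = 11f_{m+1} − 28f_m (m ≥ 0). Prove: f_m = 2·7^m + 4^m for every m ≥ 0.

Base cases: f_0 = 3 and 2·7^0 + 4^0 = 3; f_1 = 18 and 2·7^1 + 4^1 = 18.
Assume f_i = 2·7^i + 4^i for all 0 ≤ i ≤ j, where j ≥ 1.
Then f_{j+1} = 11f_j − 28f_{j−1} = 11·(2·7^j + 4^j) − 28·(2·7^{j−1} + 4^{j−1}) = 2·(11·7 − 28)7^{j−1} + (11·4 − 28)4^{j−1} = 98·7^{j−1} + 16·4^{j−1} = 2·7^{j+1} + 4^{j+1}.
By strong induction, f_m = 2·7^m + 4^m for all m ≥ 0.

f_m = 2·7^m + 4^m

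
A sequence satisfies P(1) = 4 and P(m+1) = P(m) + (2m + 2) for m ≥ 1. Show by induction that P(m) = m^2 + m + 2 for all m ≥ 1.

Base case: P(1) = 4, and 1^2 + 1 + 2 = 4.
Assume P(r) = r^2 + r + 2.
Then P(r+1) = P(r) + (2r + 2) = (r^2 + r + 2) + (2r + 2) = r^2 + 3r + 4,
and (r+1)^2 + (r+1) + 2 = r^2 + 3r + 4.
This completes the inductive step, so P(m) = m^2 + m + 2 for all m ≥ 1.

P(m) = m^2 + m + 2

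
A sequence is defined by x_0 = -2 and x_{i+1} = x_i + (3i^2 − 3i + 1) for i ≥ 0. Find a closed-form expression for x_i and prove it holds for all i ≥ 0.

Claim: x_i = i^3 − 3i^2 + 3i − 2.

Base case: x_0 = -2, and 0^3 − 3·0^2 + 3·0 − 2 = -2.
Assume x_r = r^3 − 3r^2 + 3r − 2.
Then x_{r+1} = x_r + (3r^2 − 3r + 1) = (r^3 − 3r^2 + 3r − 2) + (3r^2 − 3r + 1) = r^3 − 1,
and (r+1)^3 − 3·(r+1)^2 + 3·(r+1) − 2 = r^3 − 1.
This completes the inductive step, so x_i = i^3 − 3i^2 + 3i − 2 for all i ≥ 0.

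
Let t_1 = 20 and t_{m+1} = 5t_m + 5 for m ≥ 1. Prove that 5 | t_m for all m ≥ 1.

Base case: t_1 = 20 = 5·4, so 5 | t_1.
Assume 5 | t_k, so t_k = 5s for some integer s.
Then t_{k+1} = 5t_k + 5 = 5·(5s) + 5 = 5(5s + 1), so 5 | t_{k+1}.
This completes the inductive step, so 5 | t_m for all m ≥ 1.

5 | t_m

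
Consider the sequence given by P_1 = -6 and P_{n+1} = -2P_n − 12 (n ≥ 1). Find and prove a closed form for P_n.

Claim: P_n = (-2)^n − 4.

Base case: P_1 = -6, and (-2)^1 − 4 = -2 − 4 = -6.
Assume P_j = (-2)^j − 4 for some j ≥ 1.
Then P_{j+1} = -2P_j − 12 = -2·((-2)^j − 4) − 12 = -2·(-2)^j + 8 − 12 = (-2)^{j+1} − 4.
Hence P_n = (-2)^n − 4 for every n ≥ 1, by induction.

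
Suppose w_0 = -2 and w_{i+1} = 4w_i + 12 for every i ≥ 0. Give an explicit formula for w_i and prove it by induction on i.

Claim: w_i = 2·4^i − 4.

Base case: w_0 = -2, and 2·4^0 − 4 = 2 − 4 = -2.
Assume w_m = 2·4^m − 4 for some m ≥ 0.
Then w_{m+1} = 4w_m + 12 = 4·(2·4^m − 4) + 12 = 8·4^m − 16 + 12 = 2·4^{m+1} − 4.
Hence w_i = 2·4^i − 4 for every i ≥ 0, by induction.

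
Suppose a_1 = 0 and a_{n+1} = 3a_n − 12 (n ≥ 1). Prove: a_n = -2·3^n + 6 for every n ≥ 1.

Base case: a_1 = 0, and -2·3^1 + 6 = -6 + 6 = 0.
Assume a_r = -2·3^r + 6 for some r ≥ 1.
Then a_{r+1} = 3a_r − 12 = 3·(-2·3^r + 6) − 12 = -6·3^r + 18 − 12 = -2·3^{r+1} + 6.
So the formula holds for r+1, and by induction a_n = -2·3^n + 6 for all n ≥ 1.

a_n = -2·3^n + 6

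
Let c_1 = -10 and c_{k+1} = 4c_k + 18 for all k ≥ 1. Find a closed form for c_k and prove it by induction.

Claim: c_k = -4^k − 6.

Base case: c_1 = -10, and -4^1 − 6 = -4 − 6 = -10.
Assume c_m = -4^m − 6 for some m ≥ 1.
Then c_{m+1} = 4c_m + 18 = 4·(-4^m − 6) + 18 = -4^{m+1} − 24 + 18 = -4^{m+1} − 6.
So the formula holds for m+1, and by induction c_k = -4^k − 6 for all k ≥ 1.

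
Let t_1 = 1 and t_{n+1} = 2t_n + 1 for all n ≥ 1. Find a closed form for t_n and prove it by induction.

Claim: t_n = 2^n − 1.

Base case: t_1 = 1, and 2^1 − 1 = 2 − 1 = 1.
Assume t_r = 2^r − 1 for some r ≥ 1.
Then t_{r+1} = 2t_r + 1 = 2·(2^r − 1) + 1 = 2^{r+1} − 2 + 1 = 2^{r+1} − 1.
By induction, t_n = 2^n − 1 for all n ≥ 1.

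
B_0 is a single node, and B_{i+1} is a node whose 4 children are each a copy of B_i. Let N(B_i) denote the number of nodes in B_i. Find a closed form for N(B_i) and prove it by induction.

Claim: N(B_i) = (4^{i+1} − 1)/3.

Base case: N(B_0) = 1, and (4^{0+1} − 1)/3 = 1.
Assume N(B_m) = (4^{m+1} − 1)/3.
Then N(B_{m+1}) = 1 + 4N(B_m) = 1 + 4·(4^{m+1} − 1)/3 = 1 + (4^{m+2} − 4)/3 = (3 + 4^{m+2} − 4)/3 = (4^{m+2} − 1)/3.
This completes the inductive step, so N(B_i) = (4^{i+1} − 1)/3 for all i ≥ 0.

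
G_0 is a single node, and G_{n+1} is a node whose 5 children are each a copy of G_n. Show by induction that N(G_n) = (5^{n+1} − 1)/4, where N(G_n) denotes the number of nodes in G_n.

Base case: N(G_0) = 1, and (5^{0+1} − 1)/4 = 1.
Assume N(G_r) = (5^{r+1} − 1)/4.
Then N(G_{r+1}) = 1 + 5N(G_r) = 1 + 5·(5^{r+1} − 1)/4 = 1 + (5^{r+2} − 5)/4 = (4 + 5^{r+2} − 5)/4 = (5^{r+2} − 1)/4.
By induction, N(G_n) = (5^{n+1} − 1)/4 for all n ≥ 0.

N(G_n) = (5^{n+1} − 1)/4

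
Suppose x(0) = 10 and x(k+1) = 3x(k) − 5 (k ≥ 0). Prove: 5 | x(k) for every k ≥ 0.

Base case: x(0) = 10 = 5·2, so 5 | x(0).
Assume 5 | x(j), so x(j) = 5t for some integer t.
Then x(j+1) = 3x(j) − 5 = 3·(5t) − 5 = 5(3t − 1), so 5 | x(j+1).
By induction, 5 | x(k) for all k ≥ 0.

5 | x(k)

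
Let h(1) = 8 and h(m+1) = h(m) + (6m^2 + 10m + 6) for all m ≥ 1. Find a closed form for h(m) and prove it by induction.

Claim: h(m) = 2m^3 + 2m^2 + 2m + 2.

Base case: h(1) = 8, and 2·1^3 + 2·1^2 + 2·1 + 2 = 8.
Assume h(r) = 2r^3 + 2r^2 + 2r + 2.
Then h(r+1) = h(r) + (6r^2 + 10r + 6) = (2r^3 + 2r^2 + 2r + 2) + (6r^2 + 10r + 6) = 2r^3 + 8r^2 + 12r + 8,
and 2·(r+1)^3 + 2·(r+1)^2 + 2·(r+1) + 2 = 2r^3 + 8r^2 + 12r + 8.
By induction, h(m) = 2m^3 + 2m^2 + 2m + 2 for all m ≥ 1.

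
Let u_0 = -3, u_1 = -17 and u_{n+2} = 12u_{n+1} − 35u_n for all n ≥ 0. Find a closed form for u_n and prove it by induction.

Claim: u_n = -7^n − 2·5^n.

Base cases: u_0 = -3 and -7^0 − 2·5^0 = -3; u_1 = -17 and -7^1 − 2·5^1 = -17.
Assume u_i = -7^i − 2·5^i for all 0 ≤ i ≤ j, where j ≥ 1.
Then u_{j+1} = 12u_j − 35u_{j−1} = 12·(-7^j − 2·5^j) − 35·(-7^{j−1} − 2·5^{j−1}) = -(12·7 − 35)7^{j−1} − 2·(12·5 − 35)5^{j−1} = -49·7^{j−1} − 50·5^{j−1} = -7^{j+1} − 2·5^{j+1}.
By strong induction, u_n = -7^n − 2·5^n for all n ≥ 0.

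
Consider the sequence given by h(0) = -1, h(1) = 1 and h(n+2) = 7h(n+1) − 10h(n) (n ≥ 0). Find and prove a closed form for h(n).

Claim: h(n) = 5^n − 2·2^n.

Base cases: h(0) = -1 and 5^0 − 2·2^0 = -1; h(1) = 1 and 5^1 − 2·2^1 = 1.
Assume h(j) = 5^j − 2·2^j for all 0 ≤ j ≤ r, where r ≥ 1.
Then h(r+1) = 7h(r) − 10h(r−1) = 7·(5^r − 2·2^r) − 10·(5^{r−1} − 2·2^{r−1}) = (7·5 − 10)5^{r−1} − 2·(7·2 − 10)2^{r−1} = 25·5^{r−1} − 8·2^{r−1} = 5^{r+1} − 2·2^{r+1}.
So the formula holds for r+1, and by strong induction h(n) = 5^n − 2·2^n for all n ≥ 0.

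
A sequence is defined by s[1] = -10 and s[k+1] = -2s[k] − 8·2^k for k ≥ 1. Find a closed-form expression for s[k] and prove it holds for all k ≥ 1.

Claim: s[k] = 3·(-2)^k − 2·2^k.

Base case: s[1] = -10, and 3·(-2)^1 − 2·2^1 = -6 − 4 = -10.
Assume s[r] = 3·(-2)^r − 2·2^r for some r ≥ 1.
Then s[r+1] = -2s[r] − 8·2^r = -2·(3·(-2)^r − 2·2^r) − 8·2^r = 3·(-2)^{r+1} + 4·2^r − 8·2^r = 3·(-2)^{r+1} − 4·2^r = 3·(-2)^{r+1} − 2·2^{r+1}.
By induction, s[k] = 3·(-2)^k − 2·2^k for all k ≥ 1.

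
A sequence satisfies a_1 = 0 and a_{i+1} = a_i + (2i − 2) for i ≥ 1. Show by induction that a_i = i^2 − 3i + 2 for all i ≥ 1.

Base case: a_1 = 0, and 1^2 − 3·1 + 2 = 0.
Assume a_r = r^2 − 3r + 2.
Then a_{r+1} = a_r + (2r − 2) = (r^2 − 3r + 2) + (2r − 2) = r^2 − r,
and (r+1)^2 − 3·(r+1) + 2 = r^2 − r.
Hence a_i = i^2 − 3i + 2 for every i ≥ 1, by induction.

a_i = i^2 − 3i + 2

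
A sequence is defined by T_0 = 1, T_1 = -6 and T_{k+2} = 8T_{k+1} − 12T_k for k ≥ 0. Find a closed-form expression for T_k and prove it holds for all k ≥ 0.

Claim: T_k = 3·2^k − 2·6^k.

Base cases: T_0 = 1 and 3·2^0 − 2·6^0 = 1; T_1 = -6 and 3·2^1 − 2·6^1 = -6.
Assume T_j = 3·2^j − 2·6^j for all 0 ≤ j ≤ r, where r ≥ 1.
Then T_{r+1} = 8T_r − 12T_{r−1} = 8·(3·2^r − 2·6^r) − 12·(3·2^{r−1} − 2·6^{r−1}) = 3·(8·2 − 12)2^{r−1} − 2·(8·6 − 12)6^{r−1} = 12·2^{r−1} − 72·6^{r−1} = 3·2^{r+1} − 2·6^{r+1}.
This completes the inductive step, so T_k = 3·2^k − 2·6^k for all k ≥ 0.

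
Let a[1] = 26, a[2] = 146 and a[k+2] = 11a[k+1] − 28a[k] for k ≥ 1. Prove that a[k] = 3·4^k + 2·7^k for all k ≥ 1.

Base cases: a[1] = 26 and 3·4^1 + 2·7^1 = 26; a[2] = 146 and 3·4^2 + 2·7^2 = 146.
Assume a[j] = 3·4^j + 2·7^j for all 1 ≤ j ≤ r, where r ≥ 2.
Then a[r+1] = 11a[r] − 28a[r−1] = 11·(3·4^r + 2·7^r) − 28·(3·4^{r−1} + 2·7^{r−1}) = 3·(11·4 − 28)4^{r−1} + 2·(11·7 − 28)7^{r−1} = 48·4^{r−1} + 98·7^{r−1} = 3·4^{r+1} + 2·7^{r+1}.
So the formula holds for r+1, and by strong induction a[k] = 3·4^k + 2·7^k for all k ≥ 1.

a[k] = 3·4^k + 2·7^k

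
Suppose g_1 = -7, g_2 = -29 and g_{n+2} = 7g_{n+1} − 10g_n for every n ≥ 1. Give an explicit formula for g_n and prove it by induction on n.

Claim: g_n = -2^n − 5^n.

Base cases: g_1 = -7 and -2^1 − 5^1 = -7; g_2 = -29 and -2^2 − 5^2 = -29.
Assume g_j = -2^j − 5^j for all 1 ≤ j ≤ m, where m ≥ 2.
Then g_{m+1} = 7g_m − 10g_{m−1} = 7·(-2^m − 5^m) − 10·(-2^{m−1} − 5^{m−1}) = -(7·2 − 10)2^{m−1} − (7·5 − 10)5^{m−1} = -4·2^{m−1} − 25·5^{m−1} = -2^{m+1} − 5^{m+1}.
So the formula holds for m+1, and by strong induction g_n = -2^n − 5^n for all n ≥ 1.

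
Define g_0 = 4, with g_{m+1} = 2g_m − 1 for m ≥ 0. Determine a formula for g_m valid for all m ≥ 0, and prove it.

Claim: g_m = 3·2^m + 1.

Base case: g_0 = 4, and 3·2^0 + 1 = 3 + 1 = 4.
Assume g_k = 3·2^k + 1 for some k ≥ 0.
Then g_{k+1} = 2g_k − 1 = 2·(3·2^k + 1) − 1 = 6·2^k + 2 − 1 = 3·2^{k+1} + 1.
Hence g_m = 3·2^m + 1 for every m ≥ 0, by induction.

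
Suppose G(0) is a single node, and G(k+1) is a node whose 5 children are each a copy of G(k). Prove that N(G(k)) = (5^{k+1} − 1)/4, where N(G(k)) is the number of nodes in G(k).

Base case: N(G(0)) = 1, and (5^{0+1} − 1)/4 = 1.
Assume N(G(r)) = (5^{r+1} − 1)/4.
Then N(G(r+1)) = 1 + 5N(G(r)) = 1 + 5·(5^{r+1} − 1)/4 = 1 + (5^{r+2} − 5)/4 = (4 + 5^{r+2} − 5)/4 = (5^{r+2} − 1)/4.
This completes the inductive step, so N(G(k)) = (5^{k+1} − 1)/4 for all k ≥ 0.

N(G(k)) = (5^{k+1} − 1)/4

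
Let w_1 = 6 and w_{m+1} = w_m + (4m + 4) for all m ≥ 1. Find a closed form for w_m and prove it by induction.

Claim: w_m = 2m^2 + 2m + 2.

Base case: w_1 = 6, and 2·1^2 + 2·1 + 2 = 6.
Assume w_r = 2r^2 + 2r + 2.
Then w_{r+1} = w_r + (4r + 4) = (2r^2 + 2r + 2) + (4r + 4) = 2r^2 + 6r + 6,
and 2·(r+1)^2 + 2·(r+1) + 2 = 2r^2 + 6r + 6.
Hence w_m = 2m^2 + 2m + 2 for every m ≥ 1, by induction.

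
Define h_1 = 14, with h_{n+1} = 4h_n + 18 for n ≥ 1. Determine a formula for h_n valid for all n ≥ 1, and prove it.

Claim: h_n = 5·4^n − 6.

Base case: h_1 = 14, and 5·4^1 − 6 = 20 − 6 = 14.
Assume h_k = 5·4^k − 6 for some k ≥ 1.
Then h_{k+1} = 4h_k + 18 = 4·(5·4^k − 6) + 18 = 20·4^k − 24 + 18 = 5·4^{k+1} − 6.
By induction, h_n = 5·4^n − 6 for all n ≥ 1.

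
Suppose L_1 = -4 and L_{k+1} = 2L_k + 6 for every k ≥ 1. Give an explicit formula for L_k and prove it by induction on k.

Claim: L_k = 2^k − 6.

Base case: L_1 = -4, and 2^1 − 6 = 2 − 6 = -4.
Assume L_m = 2^m − 6 for some m ≥ 1.
Then L_{m+1} = 2L_m + 6 = 2·(2^m − 6) + 6 = 2^{m+1} − 12 + 6 = 2^{m+1} − 6.
This completes the inductive step, so L_k = 2^k − 6 for all k ≥ 1.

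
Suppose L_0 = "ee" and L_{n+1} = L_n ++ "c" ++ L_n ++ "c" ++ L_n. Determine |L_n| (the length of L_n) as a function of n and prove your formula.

Claim: |L_n| = 3^{n+1} − 1.

Base case: |L_0| = 2, and 3^{0+1} − 1 = 2.
Assume |L_m| = 3^{m+1} − 1.
Then |L_{m+1}| = 3|L_m| + 2 = 3(3^{m+1} − 1) + 2 = 3^{m+2} − 3 + 2 = 3^{m+2} − 1.
This completes the inductive step, so |L_n| = 3^{n+1} − 1 for all n ≥ 0.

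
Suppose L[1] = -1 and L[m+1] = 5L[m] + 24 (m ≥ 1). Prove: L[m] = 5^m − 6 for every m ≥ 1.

Base case: L[1] = -1, and 5^1 − 6 = 5 − 6 = -1.
Assume L[j] = 5^j − 6 for some j ≥ 1.
Then L[j+1] = 5L[j] + 24 = 5·(5^j − 6) + 24 = 5^{j+1} − 30 + 24 = 5^{j+1} − 6.
By induction, L[m] = 5^m − 6 for all m ≥ 1.

L[m] = 5^m − 6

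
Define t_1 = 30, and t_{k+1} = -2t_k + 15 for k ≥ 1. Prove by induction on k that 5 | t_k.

Base case: t_1 = 30 = 5·6, so 5 | t_1.
Assume 5 | t_r, so t_r = 5s for some integer s.
Then t_{r+1} = -2t_r + 15 = -2·(5s) + 15 = 5(-2s + 3), so 5 | t_{r+1}.
This completes the inductive step, so 5 | t_k for all k ≥ 1.

5 | t_k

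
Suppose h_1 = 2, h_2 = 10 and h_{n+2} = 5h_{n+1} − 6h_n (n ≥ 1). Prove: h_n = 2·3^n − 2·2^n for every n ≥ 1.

Base cases: h_1 = 2 and 2·3^1 − 2·2^1 = 2; h_2 = 10 and 2·3^2 − 2·2^2 = 10.
Assume h_j = 2·3^j − 2·2^j for all 1 ≤ j ≤ m, where m ≥ 2.
Then h_{m+1} = 5h_m − 6h_{m−1} = 5·(2·3^m − 2·2^m) − 6·(2·3^{m−1} − 2·2^{m−1}) = 2·(5·3 − 6)3^{m−1} − 2·(5·2 − 6)2^{m−1} = 18·3^{m−1} − 8·2^{m−1} = 2·3^{m+1} − 2·2^{m+1}.
This completes the inductive step, so h_n = 2·3^n − 2·2^n for all n ≥ 1.

h_n = 2·3^n − 2·2^n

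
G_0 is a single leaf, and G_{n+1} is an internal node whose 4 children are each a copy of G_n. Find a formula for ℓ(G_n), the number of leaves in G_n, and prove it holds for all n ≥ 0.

Claim: ℓ(G_n) = 4^n.

Base case: ℓ(G_0) = 1, and 4^0 = 1.
Assume ℓ(G_j) = 4^j.
Then ℓ(G_{j+1}) = 4·ℓ(G_j) = 4·4^j = 4^{j+1}.
So the formula holds for j+1, and by induction ℓ(G_n) = 4^n for all n ≥ 0.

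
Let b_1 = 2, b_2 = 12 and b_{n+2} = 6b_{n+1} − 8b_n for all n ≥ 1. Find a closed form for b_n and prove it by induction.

Claim: b_n = 4^n − 2^n.

Base cases: b_1 = 2 and 4^1 − 2^1 = 2; b_2 = 12 and 4^2 − 2^2 = 12.
Assume b_j = 4^j − 2^j for all 1 ≤ j ≤ r, where r ≥ 2.
Then b_{r+1} = 6b_r − 8b_{r−1} = 6·(4^r − 2^r) − 8·(4^{r−1} − 2^{r−1}) = (6·4 − 8)4^{r−1} − (6·2 − 8)2^{r−1} = 16·4^{r−1} − 4·2^{r−1} = 4^{r+1} − 2^{r+1}.
So the formula holds for r+1, and by strong induction b_n = 4^n − 2^n for all n ≥ 1.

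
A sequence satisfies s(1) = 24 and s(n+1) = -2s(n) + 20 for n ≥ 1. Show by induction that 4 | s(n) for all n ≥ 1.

Base case: s(1) = 24 = 4·6, so 4 | s(1).
Assume 4 | s(m), so s(m) = 4t for some integer t.
Then s(m+1) = -2s(m) + 20 = -2·(4t) + 20 = 4(-2t + 5), so 4 | s(m+1).
Hence 4 | s(n) for every n ≥ 1, by induction.

4 | s(n)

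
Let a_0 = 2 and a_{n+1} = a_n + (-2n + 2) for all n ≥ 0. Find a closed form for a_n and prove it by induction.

Claim: a_n = -n^2 + 3n + 2.

Base case: a_0 = 2, and -0^2 + 3·0 + 2 = 2.
Assume a_m = -m^2 + 3m + 2.
Then a_{m+1} = a_m + (-2m + 2) = (-m^2 + 3m + 2) + (-2m + 2) = -m^2 + m + 4,
and -(m+1)^2 + 3·(m+1) + 2 = -m^2 + m + 4.
This completes the inductive step, so a_n = -n^2 + 3n + 2 for all n ≥ 0.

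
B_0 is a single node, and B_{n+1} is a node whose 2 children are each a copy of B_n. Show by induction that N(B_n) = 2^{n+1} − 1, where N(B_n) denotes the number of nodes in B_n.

Base case: N(B_0) = 1, and 2^{0+1} − 1 = 1.
Assume N(B_k) = 2^{k+1} − 1.
Then N(B_{k+1}) = 1 + 2N(B_k) = 1 + 2(2^{k+1} − 1) = 2^{k+2} − 2 + 1 = 2^{k+2} − 1.
By induction, N(B_n) = 2^{n+1} − 1 for all n ≥ 0.

N(B_n) = 2^{n+1} − 1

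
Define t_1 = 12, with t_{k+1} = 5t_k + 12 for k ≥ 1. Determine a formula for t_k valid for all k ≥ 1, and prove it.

Claim: t_k = 3·5^k − 3.

Base case: t_1 = 12, and 3·5^1 − 3 = 15 − 3 = 12.
Assume t_r = 3·5^r − 3 for some r ≥ 1.
Then t_{r+1} = 5t_r + 12 = 5·(3·5^r − 3) + 12 = 15·5^r − 15 + 12 = 3·5^{r+1} − 3.
By induction, t_k = 3·5^k − 3 for all k ≥ 1.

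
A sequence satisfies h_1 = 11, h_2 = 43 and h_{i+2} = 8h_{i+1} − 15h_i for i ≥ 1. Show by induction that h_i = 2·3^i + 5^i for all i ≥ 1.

Base cases: h_1 = 11 and 2·3^1 + 5^1 = 11; h_2 = 43 and 2·3^2 + 5^2 = 43.
Assume h_t = 2·3^t + 5^t for all 1 ≤ t ≤ j, where j ≥ 2.
Then h_{j+1} = 8h_j − 15h_{j−1} = 8·(2·3^j + 5^j) − 15·(2·3^{j−1} + 5^{j−1}) = 2·(8·3 − 15)3^{j−1} + (8·5 − 15)5^{j−1} = 18·3^{j−1} + 25·5^{j−1} = 2·3^{j+1} + 5^{j+1}.
So the formula holds for j+1, and by strong induction h_i = 2·3^i + 5^i for all i ≥ 1.

h_i = 2·3^i + 5^i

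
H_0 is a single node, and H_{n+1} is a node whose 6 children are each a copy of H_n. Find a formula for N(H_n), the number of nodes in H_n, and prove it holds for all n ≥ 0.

Claim: N(H_n) = (6^{n+1} − 1)/5.

Base case: N(H_0) = 1, and (6^{0+1} − 1)/5 = 1.
Assume N(H_j) = (6^{j+1} − 1)/5.
Then N(H_{j+1}) = 1 + 6N(H_j) = 1 + 6·(6^{j+1} − 1)/5 = 1 + (6^{j+2} − 6)/5 = (5 + 6^{j+2} − 6)/5 = (6^{j+2} − 1)/5.
By induction, N(H_n) = (6^{n+1} − 1)/5 for all n ≥ 0.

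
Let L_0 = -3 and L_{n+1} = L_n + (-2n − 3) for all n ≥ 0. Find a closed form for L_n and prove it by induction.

Claim: L_n = -n^2 − 2n − 3.

Base case: L_0 = -3, and -0^2 − 2·0 − 3 = -3.
Assume L_m = -m^2 − 2m − 3.
Then L_{m+1} = L_m + (-2m − 3) = (-m^2 − 2m − 3) + (-2m − 3) = -m^2 − 4m − 6,
and -(m+1)^2 − 2·(m+1) − 3 = -m^2 − 4m − 6.
Hence L_n = -n^2 − 2n − 3 for every n ≥ 0, by induction.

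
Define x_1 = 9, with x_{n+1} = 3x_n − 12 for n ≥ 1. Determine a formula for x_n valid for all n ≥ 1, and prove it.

Claim: x_n = 3^n + 6.

Base case: x_1 = 9, and 3^1 + 6 = 3 + 6 = 9.
Assume x_m = 3^m + 6 for some m ≥ 1.
Then x_{m+1} = 3x_m − 12 = 3·(3^m + 6) − 12 = 3^{m+1} + 18 − 12 = 3^{m+1} + 6.
So the formula holds for m+1, and by induction x_n = 3^n + 6 for all n ≥ 1.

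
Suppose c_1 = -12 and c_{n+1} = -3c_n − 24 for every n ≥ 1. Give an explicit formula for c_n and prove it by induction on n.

Claim: c_n = 2·(-3)^n − 6.

Base case: c_1 = -12, and 2·(-3)^1 − 6 = -6 − 6 = -12.
Assume c_m = 2·(-3)^m − 6 for some m ≥ 1.
Then c_{m+1} = -3c_m − 24 = -3·(2·(-3)^m − 6) − 24 = -6·(-3)^m + 18 − 24 = 2·(-3)^{m+1} − 6.
By induction, c_n = 2·(-3)^n − 6 for all n ≥ 1.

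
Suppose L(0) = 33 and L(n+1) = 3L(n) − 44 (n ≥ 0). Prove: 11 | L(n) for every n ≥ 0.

Base case: L(0) = 33 = 11·3, so 11 | L(0).
Assume 11 | L(k), so L(k) = 11t for some integer t.
Then L(k+1) = 3L(k) − 44 = 3·(11t) − 44 = 11(3t − 4), so 11 | L(k+1).
Hence 11 | L(n) for every n ≥ 0, by induction.

11 | L(n)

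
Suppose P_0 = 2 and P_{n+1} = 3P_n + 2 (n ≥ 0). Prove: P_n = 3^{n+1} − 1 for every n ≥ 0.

Base case: P_0 = 2, and 3^{0+1} − 1 = 3 − 1 = 2.
Assume P_m = 3^{m+1} − 1 for some m ≥ 0.
Then P_{m+1} = 3P_m + 2 = 3·(3^{m+1} − 1) + 2 = 3^{m+2} − 3 + 2 = 3^{m+2} − 1.
This completes the inductive step, so P_n = 3^{n+1} − 1 for all n ≥ 0.

P_n = 3^{n+1} − 1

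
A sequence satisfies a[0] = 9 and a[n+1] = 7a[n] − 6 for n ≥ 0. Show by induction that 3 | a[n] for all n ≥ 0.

Base case: a[0] = 9 = 3·3, so 3 | a[0].
Assume 3 | a[m], so a[m] = 3t for some integer t.
Then a[m+1] = 7a[m] − 6 = 7·(3t) − 6 = 3(7t − 2), so 3 | a[m+1].
By induction, 3 | a[n] for all n ≥ 0.

3 | a[n]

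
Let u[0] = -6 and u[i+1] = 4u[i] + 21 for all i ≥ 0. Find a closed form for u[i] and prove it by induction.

Claim: u[i] = 4^i − 7.

Base case: u[0] = -6, and 4^0 − 7 = 1 − 7 = -6.
Assume u[r] = 4^r − 7 for some r ≥ 0.
Then u[r+1] = 4u[r] + 21 = 4·(4^r − 7) + 21 = 4^{r+1} − 28 + 21 = 4^{r+1} − 7.
By induction, u[i] = 4^i − 7 for all i ≥ 0.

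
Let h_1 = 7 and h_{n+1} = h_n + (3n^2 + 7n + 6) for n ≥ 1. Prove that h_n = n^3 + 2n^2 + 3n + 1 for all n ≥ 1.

Base case: h_1 = 7, and 1^3 + 2·1^2 + 3·1 + 1 = 7.
Assume h_j = j^3 + 2j^2 + 3j + 1.
Then h_{j+1} = h_j + (3j^2 + 7j + 6) = (j^3 + 2j^2 + 3j + 1) + (3j^2 + 7j + 6) = j^3 + 5j^2 + 10j + 7,
and (j+1)^3 + 2·(j+1)^2 + 3·(j+1) + 1 = j^3 + 5j^2 + 10j + 7.
By induction, h_n = n^3 + 2n^2 + 3n + 1 for all n ≥ 1.

h_n = n^3 + 2n^2 + 3n + 1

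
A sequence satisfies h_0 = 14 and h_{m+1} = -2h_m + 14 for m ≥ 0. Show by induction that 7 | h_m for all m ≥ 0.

Base case: h_0 = 14 = 7·2, so 7 | h_0.
Assume 7 | h_r, so h_r = 7t for some integer t.
Then h_{r+1} = -2h_r + 14 = -2·(7t) + 14 = 7(-2t + 2), so 7 | h_{r+1}.
Hence 7 | h_m for every m ≥ 0, by induction.

7 | h_m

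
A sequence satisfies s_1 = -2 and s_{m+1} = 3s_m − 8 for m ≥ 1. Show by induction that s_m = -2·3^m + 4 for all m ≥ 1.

Base case: s_1 = -2, and -2·3^1 + 4 = -6 + 4 = -2.
Assume s_j = -2·3^j + 4 for some j ≥ 1.
Then s_{j+1} = 3s_j − 8 = 3·(-2·3^j + 4) − 8 = -6·3^j + 12 − 8 = -2·3^{j+1} + 4.
By induction, s_m = -2·3^m + 4 for all m ≥ 1.

s_m = -2·3^m + 4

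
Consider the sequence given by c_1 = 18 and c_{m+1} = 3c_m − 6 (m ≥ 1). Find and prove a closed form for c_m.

Claim: c_m = 5·3^m + 3.

Base case: c_1 = 18, and 5·3^1 + 3 = 15 + 3 = 18.
Assume c_j = 5·3^j + 3 for some j ≥ 1.
Then c_{j+1} = 3c_j − 6 = 3·(5·3^j + 3) − 6 = 15·3^j + 9 − 6 = 5·3^{j+1} + 3.
By induction, c_m = 5·3^m + 3 for all m ≥ 1.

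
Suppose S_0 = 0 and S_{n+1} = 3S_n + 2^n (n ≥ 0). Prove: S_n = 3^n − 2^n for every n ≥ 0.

Base case: S_0 = 0, and 3^0 − 2^0 = 1 − 1 = 0.
Assume S_j = 3^j − 2^j for some j ≥ 0.
Then S_{j+1} = 3S_j + 2^j = 3·(3^j − 2^j) + 2^j = 3^{j+1} − 3·2^j + 2^j = 3^{j+1} − 2·2^j = 3^{j+1} − 2^{j+1}.
By induction, S_n = 3^n − 2^n for all n ≥ 0.

S_n = 3^n − 2^n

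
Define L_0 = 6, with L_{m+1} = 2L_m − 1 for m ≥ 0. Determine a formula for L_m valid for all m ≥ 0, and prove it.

Claim: L_m = 5·2^m + 1.

Base case: L_0 = 6, and 5·2^0 + 1 = 5 + 1 = 6.
Assume L_r = 5·2^r + 1 for some r ≥ 0.
Then L_{r+1} = 2L_r − 1 = 2·(5·2^r + 1) − 1 = 10·2^r + 2 − 1 = 5·2^{r+1} + 1.
By induction, L_m = 5·2^m + 1 for all m ≥ 0.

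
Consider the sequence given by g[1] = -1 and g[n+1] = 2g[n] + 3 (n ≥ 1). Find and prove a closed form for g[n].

Claim: g[n] = 2^n − 3.

Base case: g[1] = -1, and 2^1 − 3 = 2 − 3 = -1.
Assume g[k] = 2^k − 3 for some k ≥ 1.
Then g[k+1] = 2g[k] + 3 = 2·(2^k − 3) + 3 = 2^{k+1} − 6 + 3 = 2^{k+1} − 3.
This completes the inductive step, so g[n] = 2^n − 3 for all n ≥ 1.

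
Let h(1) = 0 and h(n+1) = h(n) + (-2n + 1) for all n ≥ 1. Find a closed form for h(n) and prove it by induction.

Claim: h(n) = -n^2 + 2n − 1.

Base case: h(1) = 0, and -1^2 + 2·1 − 1 = 0.
Assume h(m) = -m^2 + 2m − 1.
Then h(m+1) = h(m) + (-2m + 1) = (-m^2 + 2m − 1) + (-2m + 1) = -m^2,
and -(m+1)^2 + 2·(m+1) − 1 = -m^2.
Hence h(n) = -n^2 + 2n − 1 for every n ≥ 1, by induction.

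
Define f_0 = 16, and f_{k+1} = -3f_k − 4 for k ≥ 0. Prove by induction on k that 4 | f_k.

Base case: f_0 = 16 = 4·4, so 4 | f_0.
Assume 4 | f_j, so f_j = 4t for some integer t.
Then f_{j+1} = -3f_j − 4 = -3·(4t) − 4 = 4(-3t − 1), so 4 | f_{j+1}.
By induction, 4 | f_k for all k ≥ 0.

4 | f_k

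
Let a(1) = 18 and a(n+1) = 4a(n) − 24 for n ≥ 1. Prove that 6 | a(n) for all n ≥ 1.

Base case: a(1) = 18 = 6·3, so 6 | a(1).
Assume 6 | a(k), so a(k) = 6t for some integer t.
Then a(k+1) = 4a(k) − 24 = 4·(6t) − 24 = 6(4t − 4), so 6 | a(k+1).
So the property holds for k+1, and by induction 6 | a(n) for all n ≥ 1.

6 | a(n)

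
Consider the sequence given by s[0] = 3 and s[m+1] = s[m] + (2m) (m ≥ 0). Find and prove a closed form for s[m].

Claim: s[m] = m^2 − m + 3.

Base case: s[0] = 3, and 0^2 − 0 + 3 = 3.
Assume s[k] = k^2 − k + 3.
Then s[k+1] = s[k] + (2k) = (k^2 − k + 3) + (2k) = k^2 + k + 3,
and (k+1)^2 − (k+1) + 3 = k^2 + k + 3.
By induction, s[m] = m^2 − m + 3 for all m ≥ 0.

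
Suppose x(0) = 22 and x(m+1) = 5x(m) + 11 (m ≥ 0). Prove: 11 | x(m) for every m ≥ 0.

Base case: x(0) = 22 = 11·2, so 11 | x(0).
Assume 11 | x(r), so x(r) = 11t for some integer t.
Then x(r+1) = 5x(r) + 11 = 5·(11t) + 11 = 11(5t + 1), so 11 | x(r+1).
Hence 11 | x(m) for every m ≥ 0, by induction.

11 | x(m)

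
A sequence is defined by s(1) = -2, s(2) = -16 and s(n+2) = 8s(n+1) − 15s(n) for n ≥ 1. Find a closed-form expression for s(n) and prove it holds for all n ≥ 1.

Claim: s(n) = -5^n + 3^n.

Base cases: s(1) = -2 and -5^1 + 3^1 = -2; s(2) = -16 and -5^2 + 3^2 = -16.
Assume s(j) = -5^j + 3^j for all 1 ≤ j ≤ k, where k ≥ 2.
Then s(k+1) = 8s(k) − 15s(k−1) = 8·(-5^k + 3^k) − 15·(-5^{k−1} + 3^{k−1}) = -(8·5 − 15)5^{k−1} + (8·3 − 15)3^{k−1} = -25·5^{k−1} + 9·3^{k−1} = -5^{k+1} + 3^{k+1}.
By strong induction, s(n) = -5^n + 3^n for all n ≥ 1.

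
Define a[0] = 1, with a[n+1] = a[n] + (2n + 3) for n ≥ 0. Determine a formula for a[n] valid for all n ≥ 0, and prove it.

Claim: a[n] = n^2 + 2n + 1.

Base case: a[0] = 1, and 0^2 + 2·0 + 1 = 1.
Assume a[j] = j^2 + 2j + 1.
Then a[j+1] = a[j] + (2j + 3) = (j^2 + 2j + 1) + (2j + 3) = j^2 + 4j + 4,
and (j+1)^2 + 2·(j+1) + 1 = j^2 + 4j + 4.
Hence a[n] = n^2 + 2n + 1 for every n ≥ 0, by induction.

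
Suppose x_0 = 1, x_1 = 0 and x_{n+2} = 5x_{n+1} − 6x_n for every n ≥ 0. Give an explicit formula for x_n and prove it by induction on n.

Claim: x_n = 3·2^n − 2·3^n.

Base cases: x_0 = 1 and 3·2^0 − 2·3^0 = 1; x_1 = 0 and 3·2^1 − 2·3^1 = 0.
Assume x_j = 3·2^j − 2·3^j for all 0 ≤ j ≤ r, where r ≥ 1.
Then x_{r+1} = 5x_r − 6x_{r−1} = 5·(3·2^r − 2·3^r) − 6·(3·2^{r−1} − 2·3^{r−1}) = 3·(5·2 − 6)2^{r−1} − 2·(5·3 − 6)3^{r−1} = 12·2^{r−1} − 18·3^{r−1} = 3·2^{r+1} − 2·3^{r+1}.
By strong induction, x_n = 3·2^n − 2·3^n for all n ≥ 0.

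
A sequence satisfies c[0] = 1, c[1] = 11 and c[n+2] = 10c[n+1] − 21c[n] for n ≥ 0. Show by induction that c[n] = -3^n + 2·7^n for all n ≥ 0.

Base cases: c[0] = 1 and -3^0 + 2·7^0 = 1; c[1] = 11 and -3^1 + 2·7^1 = 11.
Assume c[i] = -3^i + 2·7^i for all 0 ≤ i ≤ j, where j ≥ 1.
Then c[j+1] = 10c[j] − 21c[j−1] = 10·(-3^j + 2·7^j) − 21·(-3^{j−1} + 2·7^{j−1}) = -(10·3 − 21)3^{j−1} + 2·(10·7 − 21)7^{j−1} = -9·3^{j−1} + 98·7^{j−1} = -3^{j+1} + 2·7^{j+1}.
This completes the inductive step, so c[n] = -3^n + 2·7^n for all n ≥ 0.

c[n] = -3^n + 2·7^n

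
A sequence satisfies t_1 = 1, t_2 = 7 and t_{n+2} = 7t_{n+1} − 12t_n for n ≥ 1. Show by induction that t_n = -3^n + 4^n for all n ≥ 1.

Base cases: t_1 = 1 and -3^1 + 4^1 = 1; t_2 = 7 and -3^2 + 4^2 = 7.
Assume t_i = -3^i + 4^i for all 1 ≤ i ≤ j, where j ≥ 2.
Then t_{j+1} = 7t_j − 12t_{j−1} = 7·(-3^j + 4^j) − 12·(-3^{j−1} + 4^{j−1}) = -(7·3 − 12)3^{j−1} + (7·4 − 12)4^{j−1} = -9·3^{j−1} + 16·4^{j−1} = -3^{j+1} + 4^{j+1}.
Hence t_n = -3^n + 4^n for every n ≥ 1, by strong induction.

t_n = -3^n + 4^n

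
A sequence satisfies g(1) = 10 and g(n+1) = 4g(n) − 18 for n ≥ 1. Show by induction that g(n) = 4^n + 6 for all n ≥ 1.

Base case: g(1) = 10, and 4^1 + 6 = 4 + 6 = 10.
Assume g(r) = 4^r + 6 for some r ≥ 1.
Then g(r+1) = 4g(r) − 18 = 4·(4^r + 6) − 18 = 4^{r+1} + 24 − 18 = 4^{r+1} + 6.
Hence g(n) = 4^n + 6 for every n ≥ 1, by induction.

g(n) = 4^n + 6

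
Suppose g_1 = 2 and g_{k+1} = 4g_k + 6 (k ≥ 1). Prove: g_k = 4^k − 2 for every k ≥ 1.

Base case: g_1 = 2, and 4^1 − 2 = 4 − 2 = 2.
Assume g_j = 4^j − 2 for some j ≥ 1.
Then g_{j+1} = 4g_j + 6 = 4·(4^j − 2) + 6 = 4^{j+1} − 8 + 6 = 4^{j+1} − 2.
By induction, g_k = 4^k − 2 for all k ≥ 1.

g_k = 4^k − 2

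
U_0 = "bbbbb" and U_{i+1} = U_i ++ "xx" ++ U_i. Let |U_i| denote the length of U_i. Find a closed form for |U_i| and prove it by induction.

Claim: |U_i| = 7·2^i − 2.

Base case: |U_0| = 5, and 7·2^0 − 2 = 5.
Assume |U_m| = 7·2^m − 2.
Then |U_{m+1}| = |U_m| + 2 + |U_m| = 2|U_m| + 2 = 2(7·2^m − 2) + 2 = 7·2^{m+1} − 4 + 2 = 7·2^{m+1} − 2.
Hence |U_i| = 7·2^i − 2 for every i ≥ 0, by induction.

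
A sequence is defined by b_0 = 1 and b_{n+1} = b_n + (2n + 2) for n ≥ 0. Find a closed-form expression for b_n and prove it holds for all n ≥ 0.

Claim: b_n = n^2 + n + 1.

Base case: b_0 = 1, and 0^2 + 0 + 1 = 1.
Assume b_k = k^2 + k + 1.
Then b_{k+1} = b_k + (2k + 2) = (k^2 + k + 1) + (2k + 2) = k^2 + 3k + 3,
and (k+1)^2 + (k+1) + 1 = k^2 + 3k + 3.
Hence b_n = n^2 + n + 1 for every n ≥ 0, by induction.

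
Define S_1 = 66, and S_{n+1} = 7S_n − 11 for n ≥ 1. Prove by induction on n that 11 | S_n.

Base case: S_1 = 66 = 11·6, so 11 | S_1.
Assume 11 | S_k, so S_k = 11t for some integer t.
Then S_{k+1} = 7S_k − 11 = 7·(11t) − 11 = 11(7t − 1), so 11 | S_{k+1}.
Hence 11 | S_n for every n ≥ 1, by induction.

11 | S_n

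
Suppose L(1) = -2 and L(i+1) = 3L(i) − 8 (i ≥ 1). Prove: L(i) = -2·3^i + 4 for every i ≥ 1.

Base case: L(1) = -2, and -2·3^1 + 4 = -6 + 4 = -2.
Assume L(j) = -2·3^j + 4 for some j ≥ 1.
Then L(j+1) = 3L(j) − 8 = 3·(-2·3^j + 4) − 8 = -6·3^j + 12 − 8 = -2·3^{j+1} + 4.
Hence L(i) = -2·3^i + 4 for every i ≥ 1, by induction.

L(i) = -2·3^i + 4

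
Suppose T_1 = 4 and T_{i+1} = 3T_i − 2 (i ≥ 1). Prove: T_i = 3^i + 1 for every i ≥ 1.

Base case: T_1 = 4, and 3^1 + 1 = 3 + 1 = 4.
Assume T_j = 3^j + 1 for some j ≥ 1.
Then T_{j+1} = 3T_j − 2 = 3·(3^j + 1) − 2 = 3^{j+1} + 3 − 2 = 3^{j+1} + 1.
This completes the inductive step, so T_i = 3^i + 1 for all i ≥ 1.

T_i = 3^i + 1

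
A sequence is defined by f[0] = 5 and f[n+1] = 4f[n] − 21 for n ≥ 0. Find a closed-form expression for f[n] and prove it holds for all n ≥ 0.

Claim: f[n] = -2·4^n + 7.

Base case: f[0] = 5, and -2·4^0 + 7 = -2 + 7 = 5.
Assume f[r] = -2·4^r + 7 for some r ≥ 0.
Then f[r+1] = 4f[r] − 21 = 4·(-2·4^r + 7) − 21 = -8·4^r + 28 − 21 = -2·4^{r+1} + 7.
This completes the inductive step, so f[n] = -2·4^n + 7 for all n ≥ 0.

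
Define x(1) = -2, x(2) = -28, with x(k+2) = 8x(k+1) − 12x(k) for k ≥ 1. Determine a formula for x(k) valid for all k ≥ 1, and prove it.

Claim: x(k) = 2·2^k − 6^k.

Base cases: x(1) = -2 and 2·2^1 − 6^1 = -2; x(2) = -28 and 2·2^2 − 6^2 = -28.
Assume x(j) = 2·2^j − 6^j for all 1 ≤ j ≤ r, where r ≥ 2.
Then x(r+1) = 8x(r) − 12x(r−1) = 8·(2·2^r − 6^r) − 12·(2·2^{r−1} − 6^{r−1}) = 2·(8·2 − 12)2^{r−1} − (8·6 − 12)6^{r−1} = 8·2^{r−1} − 36·6^{r−1} = 2·2^{r+1} − 6^{r+1}.
So the formula holds for r+1, and by strong induction x(k) = 2·2^k − 6^k for all k ≥ 1.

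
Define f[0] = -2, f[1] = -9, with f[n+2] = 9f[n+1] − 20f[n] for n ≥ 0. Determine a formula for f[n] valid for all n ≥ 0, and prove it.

Claim: f[n] = -4^n − 5^n.

Base cases: f[0] = -2 and -4^0 − 5^0 = -2; f[1] = -9 and -4^1 − 5^1 = -9.
Assume f[i] = -4^i − 5^i for all 0 ≤ i ≤ j, where j ≥ 1.
Then f[j+1] = 9f[j] − 20f[j−1] = 9·(-4^j − 5^j) − 20·(-4^{j−1} − 5^{j−1}) = -(9·4 − 20)4^{j−1} − (9·5 − 20)5^{j−1} = -16·4^{j−1} − 25·5^{j−1} = -4^{j+1} − 5^{j+1}.
This completes the inductive step, so f[n] = -4^n − 5^n for all n ≥ 0.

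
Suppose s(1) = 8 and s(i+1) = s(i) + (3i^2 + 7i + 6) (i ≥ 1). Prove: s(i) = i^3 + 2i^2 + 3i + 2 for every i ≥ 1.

Base case: s(1) = 8, and 1^3 + 2·1^2 + 3·1 + 2 = 8.
Assume s(m) = m^3 + 2m^2 + 3m + 2.
Then s(m+1) = s(m) + (3m^2 + 7m + 6) = (m^3 + 2m^2 + 3m + 2) + (3m^2 + 7m + 6) = m^3 + 5m^2 + 10m + 8,
and (m+1)^3 + 2·(m+1)^2 + 3·(m+1) + 2 = m^3 + 5m^2 + 10m + 8.
This completes the inductive step, so s(i) = i^3 + 2i^2 + 3i + 2 for all i ≥ 1.

s(i) = i^3 + 2i^2 + 3i + 2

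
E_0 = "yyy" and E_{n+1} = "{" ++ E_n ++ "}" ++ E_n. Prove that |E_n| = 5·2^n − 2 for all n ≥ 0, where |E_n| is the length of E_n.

Base case: |E_0| = 3, and 5·2^0 − 2 = 3.
Assume |E_m| = 5·2^m − 2.
Then |E_{m+1}| = 1 + |E_m| + 1 + |E_m| = 2|E_m| + 2 = 2(5·2^m − 2) + 2 = 5·2^{m+1} − 4 + 2 = 5·2^{m+1} − 2.
This completes the inductive step, so |E_n| = 5·2^n − 2 for all n ≥ 0.

|E_n| = 5·2^n − 2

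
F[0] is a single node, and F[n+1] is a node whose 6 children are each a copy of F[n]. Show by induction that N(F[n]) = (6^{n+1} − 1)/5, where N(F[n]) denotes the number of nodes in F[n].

Base case: N(F[0]) = 1, and (6^{0+1} − 1)/5 = 1.
Assume N(F[r]) = (6^{r+1} − 1)/5.
Then N(F[r+1]) = 1 + 6N(F[r]) = 1 + 6·(6^{r+1} − 1)/5 = 1 + (6^{r+2} − 6)/5 = (5 + 6^{r+2} − 6)/5 = (6^{r+2} − 1)/5.
This completes the inductive step, so N(F[n]) = (6^{n+1} − 1)/5 for all n ≥ 0.

N(F[n]) = (6^{n+1} − 1)/5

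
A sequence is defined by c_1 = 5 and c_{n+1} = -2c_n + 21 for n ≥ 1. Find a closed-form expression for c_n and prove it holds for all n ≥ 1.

Claim: c_n = (-2)^n + 7.

Base case: c_1 = 5, and (-2)^1 + 7 = -2 + 7 = 5.
Assume c_r = (-2)^r + 7 for some r ≥ 1.
Then c_{r+1} = -2c_r + 21 = -2·((-2)^r + 7) + 21 = -2·(-2)^r − 14 + 21 = (-2)^{r+1} + 7.
This completes the inductive step, so c_n = (-2)^n + 7 for all n ≥ 1.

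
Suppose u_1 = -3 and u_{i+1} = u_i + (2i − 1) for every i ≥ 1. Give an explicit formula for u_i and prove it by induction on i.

Claim: u_i = i^2 − 2i − 2.

Base case: u_1 = -3, and 1^2 − 2·1 − 2 = -3.
Assume u_k = k^2 − 2k − 2.
Then u_{k+1} = u_k + (2k − 1) = (k^2 − 2k − 2) + (2k − 1) = k^2 − 3,
and (k+1)^2 − 2·(k+1) − 2 = k^2 − 3.
By induction, u_i = i^2 − 2i − 2 for all i ≥ 1.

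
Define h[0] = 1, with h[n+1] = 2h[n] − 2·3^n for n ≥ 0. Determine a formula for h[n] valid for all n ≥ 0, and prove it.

Claim: h[n] = 3·2^n − 2·3^n.

Base case: h[0] = 1, and 3·2^0 − 2·3^0 = 3 − 2 = 1.
Assume h[m] = 3·2^m − 2·3^m for some m ≥ 0.
Then h[m+1] = 2h[m] − 2·3^m = 2·(3·2^m − 2·3^m) − 2·3^m = 3·2^{m+1} − 4·3^m − 2·3^m = 3·2^{m+1} − 6·3^m = 3·2^{m+1} − 2·3^{m+1}.
This completes the inductive step, so h[n] = 3·2^n − 2·3^n for all n ≥ 0.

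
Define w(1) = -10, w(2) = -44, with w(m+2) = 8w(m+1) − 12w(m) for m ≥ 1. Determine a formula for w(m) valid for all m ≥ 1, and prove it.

Claim: w(m) = -6^m − 2·2^m.

Base cases: w(1) = -10 and -6^1 − 2·2^1 = -10; w(2) = -44 and -6^2 − 2·2^2 = -44.
Assume w(j) = -6^j − 2·2^j for all 1 ≤ j ≤ r, where r ≥ 2.
Then w(r+1) = 8w(r) − 12w(r−1) = 8·(-6^r − 2·2^r) − 12·(-6^{r−1} − 2·2^{r−1}) = -(8·6 − 12)6^{r−1} − 2·(8·2 − 12)2^{r−1} = -36·6^{r−1} − 8·2^{r−1} = -6^{r+1} − 2·2^{r+1}.
This completes the inductive step, so w(m) = -6^m − 2·2^m for all m ≥ 1.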